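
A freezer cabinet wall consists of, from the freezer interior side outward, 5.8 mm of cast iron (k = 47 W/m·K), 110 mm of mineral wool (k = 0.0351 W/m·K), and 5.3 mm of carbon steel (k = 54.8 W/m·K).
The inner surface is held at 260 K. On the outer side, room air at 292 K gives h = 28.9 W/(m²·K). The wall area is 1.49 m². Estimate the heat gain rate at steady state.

Q ≈ 15 W

Thermal resistances in series:
R_cast iron = L/(kA) = 0.0058/(47×1.49) = 8.282×10^-5 K/W
R_mineral wool = L/(kA) = 0.11/(0.0351×1.49) = 2.103 K/W
R_carbon steel = L/(kA) = 0.0053/(54.8×1.49) = 6.491×10^-5 K/W
R_outer film = 1/(h_o·A) = 1/(28.9×1.49) = 0.02322 K/W
R_total = 2.127 K/W
Q = ΔT / R_total = 32 / 2.127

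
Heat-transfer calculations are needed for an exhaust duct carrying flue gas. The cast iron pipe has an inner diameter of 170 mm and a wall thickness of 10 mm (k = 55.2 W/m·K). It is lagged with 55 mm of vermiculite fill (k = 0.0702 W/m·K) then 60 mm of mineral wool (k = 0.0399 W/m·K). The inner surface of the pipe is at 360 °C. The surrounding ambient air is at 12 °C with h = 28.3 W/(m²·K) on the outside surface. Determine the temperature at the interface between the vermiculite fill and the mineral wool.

Radial resistances (cylindrical: R_cond = ln(r_o/r_i)/(2πkL), R_conv = 1/(h·2πrL)):
R_cast iron pipe wall = ln(95/85)/(2π×55.2×1) = 3.207×10^-4 K/W
R_vermiculite fill = ln(150/95)/(2π×0.0702×1) = 1.036 K/W
R_mineral wool = ln(210/150)/(2π×0.0399×1) = 1.342 K/W
R_outer film = 1/(h_o·2πr_oL) = 1/(28.3×2π×0.21×1) = 0.02678 K/W
R_total = 2.405 K/W
Q = ΔT/R_total = 348/2.405
Q = 145 W/m
T_interface = T_inner − Q·ΣR(inner→interface) = 360 − 145×1.036

T ≈ 210 °C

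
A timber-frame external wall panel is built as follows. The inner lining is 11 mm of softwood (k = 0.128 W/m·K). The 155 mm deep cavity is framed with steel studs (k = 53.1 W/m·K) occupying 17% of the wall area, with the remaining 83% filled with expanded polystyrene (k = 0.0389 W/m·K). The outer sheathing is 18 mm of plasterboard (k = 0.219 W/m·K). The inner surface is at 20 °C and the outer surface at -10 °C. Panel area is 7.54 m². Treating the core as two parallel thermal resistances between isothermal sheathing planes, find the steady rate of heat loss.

Q ≈ 1220 W

Sheathing layers in series; stud and cavity paths in parallel between them.
R_inner = 0.011/(0.128×7.54) = 0.0114 K/W
R_stud  = 0.155/(53.1×0.17×7.54) = 0.002277 K/W
R_cav   = 0.155/(0.0389×0.83×7.54) = 0.6367 K/W
1/R_core = 1/R_stud + 1/R_cav → R_core = 0.002269 K/W
R_outer = 0.018/(0.219×7.54) = 0.0109 K/W
R_total = 0.02457 K/W
Q = ΔT/R_total = 30/0.02457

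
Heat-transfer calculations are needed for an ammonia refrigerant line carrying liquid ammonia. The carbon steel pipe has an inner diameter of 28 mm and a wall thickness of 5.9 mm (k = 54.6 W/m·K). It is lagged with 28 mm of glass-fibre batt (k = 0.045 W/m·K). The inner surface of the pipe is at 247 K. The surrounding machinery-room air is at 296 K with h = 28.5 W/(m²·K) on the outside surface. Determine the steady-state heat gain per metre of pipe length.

q′ ≈ 15.2 W/m

Cylindrical conduction, so R = ln(r₂/r₁)/(2πkL) per layer, in series:
R_carbon steel pipe wall = ln(19.9/14)/(2π×54.6×1) = 0.001025 K/W
R_glass-fibre batt = ln(47.9/19.9)/(2π×0.045×1) = 3.107 K/W
R_outer film = 1/(h_o·2πr_oL) = 1/(28.5×2π×0.0479×1) = 0.1166 K/W
R_total = 3.224 K/W
Q = ΔT/R_total = 49/3.224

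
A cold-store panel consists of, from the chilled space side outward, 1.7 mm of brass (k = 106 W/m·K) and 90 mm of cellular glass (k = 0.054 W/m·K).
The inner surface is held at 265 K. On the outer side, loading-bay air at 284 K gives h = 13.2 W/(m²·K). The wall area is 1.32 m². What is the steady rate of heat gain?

Series thermal resistances:
R_brass = L/(kA) = 0.0017/(106×1.32) = 1.215×10^-5 K/W
R_cellular glass = L/(kA) = 0.09/(0.054×1.32) = 1.263 K/W
R_outer film = 1/(h_o·A) = 1/(13.2×1.32) = 0.05739 K/W
R_total = 1.32 K/W
Q = ΔT / R_total = 19 / 1.32

Q ≈ 14.4 W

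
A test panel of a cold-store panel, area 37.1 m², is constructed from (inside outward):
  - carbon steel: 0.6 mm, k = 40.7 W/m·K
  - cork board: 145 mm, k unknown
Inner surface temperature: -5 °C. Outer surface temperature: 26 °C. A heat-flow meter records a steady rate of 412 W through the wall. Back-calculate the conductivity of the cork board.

Treating each layer as a thermal resistance in series:
R_carbon steel = L/(kA) = 0.0006/(40.7×37.1) = 3.974×10^-7 K/W
Sum of known resistances R_other = 3.974×10^-7 K/W
Total R = ΔT/Q = 31/412 = 0.07524 K/W
R_cork board = R_total − R_other = 0.07524 K/W
k = L/(R·A) = 0.145/(0.07524×37.1)

k ≈ 0.0519 W/(m·K)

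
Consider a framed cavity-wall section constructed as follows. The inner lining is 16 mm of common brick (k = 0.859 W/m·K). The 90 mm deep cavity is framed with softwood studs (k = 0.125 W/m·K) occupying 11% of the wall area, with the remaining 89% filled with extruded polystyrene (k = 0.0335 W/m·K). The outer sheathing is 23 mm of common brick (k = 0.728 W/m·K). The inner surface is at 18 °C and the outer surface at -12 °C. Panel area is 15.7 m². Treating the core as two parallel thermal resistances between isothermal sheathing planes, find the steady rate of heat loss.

Sheathing layers in series; stud and cavity paths in parallel between them.
R_inner = 0.016/(0.859×15.7) = 0.001186 K/W
R_stud  = 0.09/(0.125×0.11×15.7) = 0.4169 K/W
R_cav   = 0.09/(0.0335×0.89×15.7) = 0.1923 K/W
1/R_core = 1/R_stud + 1/R_cav → R_core = 0.1316 K/W
R_outer = 0.023/(0.728×15.7) = 0.002012 K/W
R_total = 0.1348 K/W
Q = ΔT/R_total = 30/0.1348

Q ≈ 223 W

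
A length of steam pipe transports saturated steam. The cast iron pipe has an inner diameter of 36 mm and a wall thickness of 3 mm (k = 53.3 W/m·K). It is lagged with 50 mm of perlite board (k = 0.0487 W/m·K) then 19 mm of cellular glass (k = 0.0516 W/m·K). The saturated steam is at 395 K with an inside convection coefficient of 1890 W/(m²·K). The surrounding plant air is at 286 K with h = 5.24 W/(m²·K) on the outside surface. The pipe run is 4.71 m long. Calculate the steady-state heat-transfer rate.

Radial resistances (cylindrical: R_cond = ln(r_o/r_i)/(2πkL), R_conv = 1/(h·2πrL)):
R_inner film = 1/(h_i·2πr₁L) = 1/(1890×2π×0.018×4.71) = 9.933×10^-4 K/W
R_cast iron pipe wall = ln(21/18)/(2π×53.3×4.71) = 9.773×10^-5 K/W
R_perlite board = ln(71/21)/(2π×0.0487×4.71) = 0.8452 K/W
R_cellular glass = ln(90/71)/(2π×0.0516×4.71) = 0.1553 K/W
R_outer film = 1/(h_o·2πr_oL) = 1/(5.24×2π×0.09×4.71) = 0.07165 K/W
R_total = 1.073 K/W
Q = ΔT/R_total = 109/1.073

Q ≈ 102 W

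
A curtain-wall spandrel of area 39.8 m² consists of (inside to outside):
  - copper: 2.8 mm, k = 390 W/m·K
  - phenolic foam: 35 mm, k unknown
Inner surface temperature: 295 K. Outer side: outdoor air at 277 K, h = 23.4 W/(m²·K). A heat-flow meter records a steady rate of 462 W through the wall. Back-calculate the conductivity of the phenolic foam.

k ≈ 0.0232 W/(m·K)

Model the wall as resistances in series:
R_copper = L/(kA) = 0.0028/(390×39.8) = 1.804×10^-7 K/W
R_outer film = 1/(h_o·A) = 1/(23.4×39.8) = 0.001074 K/W
Sum of known resistances R_other = 0.001074 K/W
Total R = ΔT/Q = 18/462 = 0.03896 K/W
R_phenolic foam = R_total − R_other = 0.03789 K/W
k = L/(R·A) = 0.035/(0.03789×39.8)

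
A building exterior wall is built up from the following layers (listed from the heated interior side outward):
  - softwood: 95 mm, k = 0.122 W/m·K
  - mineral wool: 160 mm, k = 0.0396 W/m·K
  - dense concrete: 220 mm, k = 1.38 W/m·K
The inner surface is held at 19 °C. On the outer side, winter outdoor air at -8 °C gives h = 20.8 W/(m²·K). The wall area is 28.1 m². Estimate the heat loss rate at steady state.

Series thermal resistances:
R_softwood = L/(kA) = 0.095/(0.122×28.1) = 0.02771 K/W
R_mineral wool = L/(kA) = 0.16/(0.0396×28.1) = 0.1438 K/W
R_dense concrete = L/(kA) = 0.22/(1.38×28.1) = 0.005673 K/W
R_outer film = 1/(h_o·A) = 1/(20.8×28.1) = 0.001711 K/W
R_total = 0.1789 K/W
Q = ΔT / R_total = 27 / 0.1789

Q ≈ 151 W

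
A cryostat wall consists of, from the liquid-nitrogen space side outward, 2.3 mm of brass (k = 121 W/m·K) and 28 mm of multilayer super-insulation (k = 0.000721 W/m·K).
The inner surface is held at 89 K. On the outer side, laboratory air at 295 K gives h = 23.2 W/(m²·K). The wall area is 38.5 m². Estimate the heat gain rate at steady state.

Q ≈ 204 W

Model the wall as resistances in series:
R_brass = L/(kA) = 0.0023/(121×38.5) = 4.937×10^-7 K/W
R_multilayer super-insulation = L/(kA) = 0.028/(0.000721×38.5) = 1.009 K/W
R_outer film = 1/(h_o·A) = 1/(23.2×38.5) = 0.00112 K/W
R_total = 1.01 K/W
Q = ΔT / R_total = 206 / 1.01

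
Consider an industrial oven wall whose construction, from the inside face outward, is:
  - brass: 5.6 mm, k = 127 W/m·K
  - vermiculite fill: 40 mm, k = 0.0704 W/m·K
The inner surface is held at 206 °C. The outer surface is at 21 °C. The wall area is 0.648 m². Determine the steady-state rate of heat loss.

Using the resistance-network approach (series):
R_brass = L/(kA) = 0.0056/(127×0.648) = 6.805×10^-5 K/W
R_vermiculite fill = L/(kA) = 0.04/(0.0704×0.648) = 0.8768 K/W
R_total = 0.8769 K/W
Q = ΔT / R_total = 185 / 0.8769

Q ≈ 211 W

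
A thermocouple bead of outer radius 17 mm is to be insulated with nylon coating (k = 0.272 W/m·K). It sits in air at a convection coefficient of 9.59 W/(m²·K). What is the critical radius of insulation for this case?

r_cr ≈ 56.7 mm

For a sphere r_cr = 2k/h = 2×0.272/9.59
r_cr = 56.7 mm; since the bare radius (17 mm) is below r_cr, adding a thin layer of insulation will *increase* heat loss.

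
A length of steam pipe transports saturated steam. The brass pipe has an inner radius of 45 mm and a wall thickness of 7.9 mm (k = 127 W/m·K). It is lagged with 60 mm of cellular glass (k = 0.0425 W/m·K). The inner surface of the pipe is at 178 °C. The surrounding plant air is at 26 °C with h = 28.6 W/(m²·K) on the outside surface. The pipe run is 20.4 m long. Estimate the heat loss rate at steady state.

Per-layer cylindrical resistances, series-summed:
R_brass pipe wall = ln(52.9/45)/(2π×127×20.4) = 9.936×10^-6 K/W
R_cellular glass = ln(112.9/52.9)/(2π×0.0425×20.4) = 0.1392 K/W
R_outer film = 1/(h_o·2πr_oL) = 1/(28.6×2π×0.1129×20.4) = 0.002416 K/W
R_total = 0.1416 K/W
Q = ΔT/R_total = 152/0.1416

Q ≈ 1070 W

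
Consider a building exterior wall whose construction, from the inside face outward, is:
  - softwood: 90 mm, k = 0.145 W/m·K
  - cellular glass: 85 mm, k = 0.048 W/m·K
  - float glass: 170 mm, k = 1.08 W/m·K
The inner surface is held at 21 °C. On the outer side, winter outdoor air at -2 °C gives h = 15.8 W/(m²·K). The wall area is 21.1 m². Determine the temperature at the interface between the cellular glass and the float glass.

T ≈ -0.0568 °C

Thermal resistances in series:
R_softwood = L/(kA) = 0.09/(0.145×21.1) = 0.02942 K/W
R_cellular glass = L/(kA) = 0.085/(0.048×21.1) = 0.08393 K/W
R_float glass = L/(kA) = 0.17/(1.08×21.1) = 0.00746 K/W
R_outer film = 1/(h_o·A) = 1/(15.8×21.1) = 0.003 K/W
R_total = 0.1238 K/W;  Q = ΔT/R_total = 23/0.1238 = 185.8 W
T_interface = T_inner − Q·ΣR(inner→interface) = 21 − 186×0.1133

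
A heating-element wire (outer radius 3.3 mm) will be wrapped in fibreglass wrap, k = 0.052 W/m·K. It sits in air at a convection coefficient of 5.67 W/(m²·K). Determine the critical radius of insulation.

r_cr ≈ 9.17 mm

For a cylinder r_cr = k/h = 0.052/5.67
r_cr = 9.17 mm; since the bare radius (3.3 mm) is below r_cr, adding a thin layer of insulation will *increase* heat loss.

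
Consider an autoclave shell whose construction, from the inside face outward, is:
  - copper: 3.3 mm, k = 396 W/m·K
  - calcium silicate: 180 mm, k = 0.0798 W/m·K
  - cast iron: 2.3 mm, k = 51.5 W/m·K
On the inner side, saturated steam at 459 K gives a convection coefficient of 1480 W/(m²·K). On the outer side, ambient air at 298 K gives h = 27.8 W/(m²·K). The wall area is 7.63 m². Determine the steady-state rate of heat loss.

Q ≈ 536 W

Thermal resistances in series:
R_inner film = 1/(h_i·A) = 1/(1480×7.63) = 8.856×10^-5 K/W
R_copper = L/(kA) = 0.0033/(396×7.63) = 1.092×10^-6 K/W
R_calcium silicate = L/(kA) = 0.18/(0.0798×7.63) = 0.2956 K/W
R_cast iron = L/(kA) = 0.0023/(51.5×7.63) = 5.853×10^-6 K/W
R_outer film = 1/(h_o·A) = 1/(27.8×7.63) = 0.004714 K/W
R_total = 0.3004 K/W
Q = ΔT / R_total = 161 / 0.3004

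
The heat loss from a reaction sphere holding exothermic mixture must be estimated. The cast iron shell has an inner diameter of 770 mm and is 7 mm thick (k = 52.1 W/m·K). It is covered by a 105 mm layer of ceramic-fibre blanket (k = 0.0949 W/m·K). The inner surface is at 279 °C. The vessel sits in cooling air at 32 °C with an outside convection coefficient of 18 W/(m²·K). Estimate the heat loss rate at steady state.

Q ≈ 526 W

For a spherical shell R = (1/r₁ − 1/r₂)/(4πk); film R = 1/(h·4πr²). In series:
R_cast iron shell = (1/0.385 − 1/0.392)/(4π×52.1) = 7.084×10^-5 K/W
R_ceramic-fibre blanket = (1/0.392 − 1/0.497)/(4π×0.0949) = 0.4519 K/W
R_outer film = 1/(h·4πr_o²) = 1/(18×4π×0.497²) = 0.0179 K/W
R_total = 0.4699 K/W
Q = ΔT/R_total = 247/0.4699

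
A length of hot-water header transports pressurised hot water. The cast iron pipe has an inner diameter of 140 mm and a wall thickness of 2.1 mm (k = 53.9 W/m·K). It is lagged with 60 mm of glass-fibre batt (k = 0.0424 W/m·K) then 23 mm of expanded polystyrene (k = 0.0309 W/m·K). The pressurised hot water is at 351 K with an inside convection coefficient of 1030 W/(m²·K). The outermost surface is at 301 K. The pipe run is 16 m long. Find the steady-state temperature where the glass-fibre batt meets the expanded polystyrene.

T ≈ 314 K

Radial resistances (cylindrical: R_cond = ln(r_o/r_i)/(2πkL), R_conv = 1/(h·2πrL)):
R_inner film = 1/(h_i·2πr₁L) = 1/(1030×2π×0.07×16) = 1.38×10^-4 K/W
R_cast iron pipe wall = ln(72.1/70)/(2π×53.9×16) = 5.455×10^-6 K/W
R_glass-fibre batt = ln(132.1/72.1)/(2π×0.0424×16) = 0.1421 K/W
R_expanded polystyrene = ln(155.1/132.1)/(2π×0.0309×16) = 0.05167 K/W
R_total = 0.1939 K/W
Q = ΔT/R_total = 50/0.1939
Q = 258 W
T_interface = T_inner − Q·ΣR(inner→interface) = 351 − 258×0.1422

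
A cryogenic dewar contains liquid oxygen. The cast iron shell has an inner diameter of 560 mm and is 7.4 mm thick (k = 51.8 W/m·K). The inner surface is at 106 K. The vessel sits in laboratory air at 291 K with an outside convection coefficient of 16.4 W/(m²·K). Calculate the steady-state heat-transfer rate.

Q ≈ 3140 W

For a spherical shell R = (1/r₁ − 1/r₂)/(4πk); film R = 1/(h·4πr²). In series:
R_cast iron shell = (1/0.28 − 1/0.2874)/(4π×51.8) = 1.413×10^-4 K/W
R_outer film = 1/(h·4πr_o²) = 1/(16.4×4π×0.2874²) = 0.05875 K/W
R_total = 0.05889 K/W
Q = ΔT/R_total = 185/0.05889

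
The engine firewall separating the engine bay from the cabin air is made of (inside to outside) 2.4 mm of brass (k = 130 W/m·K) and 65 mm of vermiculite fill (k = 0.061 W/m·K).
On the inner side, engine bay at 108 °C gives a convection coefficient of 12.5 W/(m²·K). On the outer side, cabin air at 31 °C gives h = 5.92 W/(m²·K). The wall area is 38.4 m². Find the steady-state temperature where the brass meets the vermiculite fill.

T ≈ 103 °C

Model the wall as resistances in series:
R_inner film = 1/(h_i·A) = 1/(12.5×38.4) = 0.002083 K/W
R_brass = L/(kA) = 0.0024/(130×38.4) = 4.808×10^-7 K/W
R_vermiculite fill = L/(kA) = 0.065/(0.061×38.4) = 0.02775 K/W
R_outer film = 1/(h_o·A) = 1/(5.92×38.4) = 0.004399 K/W
R_total = 0.03423 K/W;  Q = ΔT/R_total = 77/0.03423 = 2249 W
T_interface = T_inner − Q·ΣR(inner→interface) = 108 − 2250×0.002084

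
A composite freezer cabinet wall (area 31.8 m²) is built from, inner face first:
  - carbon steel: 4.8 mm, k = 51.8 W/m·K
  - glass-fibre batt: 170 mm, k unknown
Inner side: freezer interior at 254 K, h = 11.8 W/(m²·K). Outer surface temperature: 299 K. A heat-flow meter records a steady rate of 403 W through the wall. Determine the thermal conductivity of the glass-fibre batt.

Treating each layer as a thermal resistance in series:
R_inner film = 1/(h_i·A) = 1/(11.8×31.8) = 0.002665 K/W
R_carbon steel = L/(kA) = 0.0048/(51.8×31.8) = 2.914×10^-6 K/W
Sum of known resistances R_other = 0.002668 K/W
Total R = ΔT/Q = 45/403 = 0.1117 K/W
R_glass-fibre batt = R_total − R_other = 0.109 K/W
k = L/(R·A) = 0.17/(0.109×31.8)

k ≈ 0.049 W/(m·K)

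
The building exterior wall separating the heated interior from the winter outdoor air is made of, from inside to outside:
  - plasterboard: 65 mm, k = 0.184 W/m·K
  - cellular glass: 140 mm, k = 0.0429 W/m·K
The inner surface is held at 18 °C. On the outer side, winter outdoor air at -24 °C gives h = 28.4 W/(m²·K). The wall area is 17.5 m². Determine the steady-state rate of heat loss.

Q ≈ 201 W

Model the wall as resistances in series:
R_plasterboard = L/(kA) = 0.065/(0.184×17.5) = 0.02019 K/W
R_cellular glass = L/(kA) = 0.14/(0.0429×17.5) = 0.1865 K/W
R_outer film = 1/(h_o·A) = 1/(28.4×17.5) = 0.002012 K/W
R_total = 0.2087 K/W
Q = ΔT / R_total = 42 / 0.2087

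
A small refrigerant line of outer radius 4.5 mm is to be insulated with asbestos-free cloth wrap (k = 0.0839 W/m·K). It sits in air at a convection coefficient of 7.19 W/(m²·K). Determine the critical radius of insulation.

r_cr ≈ 11.7 mm

For a cylinder r_cr = k/h = 0.0839/7.19
r_cr = 11.7 mm; since the bare radius (4.5 mm) is below r_cr, adding a thin layer of insulation will *increase* heat loss.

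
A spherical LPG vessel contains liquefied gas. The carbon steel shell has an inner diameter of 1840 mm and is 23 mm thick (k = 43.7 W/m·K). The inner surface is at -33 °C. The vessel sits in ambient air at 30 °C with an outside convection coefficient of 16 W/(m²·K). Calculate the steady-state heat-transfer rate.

Radial (spherical) resistances in series:
R_carbon steel shell = (1/0.92 − 1/0.943)/(4π×43.7) = 4.828×10^-5 K/W
R_outer film = 1/(h·4πr_o²) = 1/(16×4π×0.943²) = 0.005593 K/W
R_total = 0.005641 K/W
Q = ΔT/R_total = 63/0.005641

Q ≈ 11200 W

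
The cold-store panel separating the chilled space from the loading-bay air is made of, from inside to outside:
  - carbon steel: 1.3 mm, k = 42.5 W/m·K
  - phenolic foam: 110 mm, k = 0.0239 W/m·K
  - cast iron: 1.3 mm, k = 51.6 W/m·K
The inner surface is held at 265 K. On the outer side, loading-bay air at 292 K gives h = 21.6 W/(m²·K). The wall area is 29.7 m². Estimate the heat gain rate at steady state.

Q ≈ 172 W

Series thermal resistances:
R_carbon steel = L/(kA) = 0.0013/(42.5×29.7) = 1.03×10^-6 K/W
R_phenolic foam = L/(kA) = 0.11/(0.0239×29.7) = 0.155 K/W
R_cast iron = L/(kA) = 0.0013/(51.6×29.7) = 8.483×10^-7 K/W
R_outer film = 1/(h_o·A) = 1/(21.6×29.7) = 0.001559 K/W
R_total = 0.1565 K/W
Q = ΔT / R_total = 27 / 0.1565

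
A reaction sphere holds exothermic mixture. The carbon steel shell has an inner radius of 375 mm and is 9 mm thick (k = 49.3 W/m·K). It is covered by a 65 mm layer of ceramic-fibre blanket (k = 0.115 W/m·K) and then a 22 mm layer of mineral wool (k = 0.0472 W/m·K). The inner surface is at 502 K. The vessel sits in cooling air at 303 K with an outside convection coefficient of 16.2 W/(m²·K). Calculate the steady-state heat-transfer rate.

Q ≈ 434 W

Radial (spherical) resistances in series:
R_carbon steel shell = (1/0.375 − 1/0.384)/(4π×49.3) = 1.009×10^-4 K/W
R_ceramic-fibre blanket = (1/0.384 − 1/0.449)/(4π×0.115) = 0.2609 K/W
R_mineral wool = (1/0.449 − 1/0.471)/(4π×0.0472) = 0.1754 K/W
R_outer film = 1/(h·4πr_o²) = 1/(16.2×4π×0.471²) = 0.02214 K/W
R_total = 0.4585 K/W
Q = ΔT/R_total = 199/0.4585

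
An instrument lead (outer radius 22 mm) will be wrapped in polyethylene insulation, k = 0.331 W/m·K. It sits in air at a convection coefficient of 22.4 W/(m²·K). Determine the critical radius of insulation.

For a cylinder r_cr = k/h = 0.331/22.4
r_cr = 14.8 mm; since the bare radius (22 mm) is above r_cr, any added insulation will reduce heat loss.

r_cr ≈ 14.8 mm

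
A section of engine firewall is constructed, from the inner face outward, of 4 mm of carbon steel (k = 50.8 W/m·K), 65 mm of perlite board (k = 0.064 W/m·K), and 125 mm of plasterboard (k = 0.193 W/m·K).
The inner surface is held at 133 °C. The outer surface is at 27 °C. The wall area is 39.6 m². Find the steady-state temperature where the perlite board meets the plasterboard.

Thermal resistances in series:
R_carbon steel = L/(kA) = 0.004/(50.8×39.6) = 1.988×10^-6 K/W
R_perlite board = L/(kA) = 0.065/(0.064×39.6) = 0.02565 K/W
R_plasterboard = L/(kA) = 0.125/(0.193×39.6) = 0.01636 K/W
R_total = 0.042 K/W;  Q = ΔT/R_total = 106/0.042 = 2524 W
T_interface = T_inner − Q·ΣR(inner→interface) = 133 − 2520×0.02565

T ≈ 68.3 °C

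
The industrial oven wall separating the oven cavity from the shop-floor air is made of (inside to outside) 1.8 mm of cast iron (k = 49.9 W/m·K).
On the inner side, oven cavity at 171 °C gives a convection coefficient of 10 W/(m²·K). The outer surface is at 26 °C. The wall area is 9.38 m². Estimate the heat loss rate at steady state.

Q ≈ 13600 W

Model the wall as resistances in series:
R_inner film = 1/(h_i·A) = 1/(10×9.38) = 0.01066 K/W
R_cast iron = L/(kA) = 0.0018/(49.9×9.38) = 3.846×10^-6 K/W
R_total = 0.01066 K/W
Q = ΔT / R_total = 145 / 0.01066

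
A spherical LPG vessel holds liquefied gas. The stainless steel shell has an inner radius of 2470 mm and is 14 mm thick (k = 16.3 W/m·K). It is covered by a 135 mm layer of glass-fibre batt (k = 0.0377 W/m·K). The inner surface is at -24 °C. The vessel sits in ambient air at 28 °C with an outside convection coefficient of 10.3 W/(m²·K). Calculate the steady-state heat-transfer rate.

Q ≈ 1160 W

Radial (spherical) resistances in series:
R_stainless steel shell = (1/2.47 − 1/2.484)/(4π×16.3) = 1.114×10^-5 K/W
R_glass-fibre batt = (1/2.484 − 1/2.619)/(4π×0.0377) = 0.0438 K/W
R_outer film = 1/(h·4πr_o²) = 1/(10.3×4π×2.619²) = 0.001126 K/W
R_total = 0.04494 K/W
Q = ΔT/R_total = 52/0.04494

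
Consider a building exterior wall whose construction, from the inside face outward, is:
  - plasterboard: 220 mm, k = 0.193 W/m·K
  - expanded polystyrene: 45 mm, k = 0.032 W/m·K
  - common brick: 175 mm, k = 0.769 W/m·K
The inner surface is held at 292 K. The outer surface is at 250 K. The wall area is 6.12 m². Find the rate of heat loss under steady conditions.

Model the wall as resistances in series:
R_plasterboard = L/(kA) = 0.22/(0.193×6.12) = 0.1863 K/W
R_expanded polystyrene = L/(kA) = 0.045/(0.032×6.12) = 0.2298 K/W
R_common brick = L/(kA) = 0.175/(0.769×6.12) = 0.03718 K/W
R_total = 0.4532 K/W
Q = ΔT / R_total = 42 / 0.4532

Q ≈ 92.7 W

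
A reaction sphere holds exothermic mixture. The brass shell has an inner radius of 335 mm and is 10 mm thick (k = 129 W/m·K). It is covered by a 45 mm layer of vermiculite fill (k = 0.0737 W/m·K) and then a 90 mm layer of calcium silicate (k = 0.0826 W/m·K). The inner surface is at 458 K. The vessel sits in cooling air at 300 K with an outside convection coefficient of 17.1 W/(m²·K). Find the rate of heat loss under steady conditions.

Q ≈ 187 W

Radial (spherical) resistances in series:
R_brass shell = (1/0.335 − 1/0.345)/(4π×129) = 5.337×10^-5 K/W
R_vermiculite fill = (1/0.345 − 1/0.39)/(4π×0.0737) = 0.3611 K/W
R_calcium silicate = (1/0.39 − 1/0.48)/(4π×0.0826) = 0.4632 K/W
R_outer film = 1/(h·4πr_o²) = 1/(17.1×4π×0.48²) = 0.0202 K/W
R_total = 0.8445 K/W
Q = ΔT/R_total = 158/0.8445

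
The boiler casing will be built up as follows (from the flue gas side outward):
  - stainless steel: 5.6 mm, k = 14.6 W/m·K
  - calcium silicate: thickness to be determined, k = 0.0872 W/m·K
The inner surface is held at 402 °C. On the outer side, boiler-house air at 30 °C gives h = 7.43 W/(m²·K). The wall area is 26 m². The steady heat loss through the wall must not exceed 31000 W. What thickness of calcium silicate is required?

Series thermal resistances:
R_stainless steel = L/(kA) = 0.0056/(14.6×26) = 1.475×10^-5 K/W
R_outer film = 1/(h_o·A) = 1/(7.43×26) = 0.005177 K/W
Sum of the known resistances R_other = 0.005191 K/W
Required total resistance R_tot = ΔT/Q_allow = 372/31000 = 0.012 K/W
R_calcium silicate = R_tot − R_other = 0.006809 K/W
L = R·k·A = 0.006809×0.0872×26

L ≈ 15.4 mm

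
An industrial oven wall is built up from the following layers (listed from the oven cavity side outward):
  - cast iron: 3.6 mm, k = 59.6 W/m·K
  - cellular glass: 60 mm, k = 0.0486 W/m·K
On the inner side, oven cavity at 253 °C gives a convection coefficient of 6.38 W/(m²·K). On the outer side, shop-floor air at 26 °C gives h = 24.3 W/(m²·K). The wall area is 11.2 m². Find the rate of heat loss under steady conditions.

Q ≈ 1770 W

Treating each layer as a thermal resistance in series:
R_inner film = 1/(h_i·A) = 1/(6.38×11.2) = 0.01399 K/W
R_cast iron = L/(kA) = 0.0036/(59.6×11.2) = 5.393×10^-6 K/W
R_cellular glass = L/(kA) = 0.06/(0.0486×11.2) = 0.1102 K/W
R_outer film = 1/(h_o·A) = 1/(24.3×11.2) = 0.003674 K/W
R_total = 0.1279 K/W
Q = ΔT / R_total = 227 / 0.1279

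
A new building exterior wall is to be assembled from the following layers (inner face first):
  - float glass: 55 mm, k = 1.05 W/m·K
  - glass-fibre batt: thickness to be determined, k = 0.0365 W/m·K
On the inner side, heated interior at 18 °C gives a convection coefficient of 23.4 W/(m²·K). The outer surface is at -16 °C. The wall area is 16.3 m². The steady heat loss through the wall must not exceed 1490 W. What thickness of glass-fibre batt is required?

Thermal resistances in series:
R_inner film = 1/(h_i·A) = 1/(23.4×16.3) = 0.002622 K/W
R_float glass = L/(kA) = 0.055/(1.05×16.3) = 0.003214 K/W
Sum of the known resistances R_other = 0.005835 K/W
Required total resistance R_tot = ΔT/Q_allow = 34/1490 = 0.02282 K/W
R_glass-fibre batt = R_tot − R_other = 0.01698 K/W
L = R·k·A = 0.01698×0.0365×16.3

L ≈ 10.1 mm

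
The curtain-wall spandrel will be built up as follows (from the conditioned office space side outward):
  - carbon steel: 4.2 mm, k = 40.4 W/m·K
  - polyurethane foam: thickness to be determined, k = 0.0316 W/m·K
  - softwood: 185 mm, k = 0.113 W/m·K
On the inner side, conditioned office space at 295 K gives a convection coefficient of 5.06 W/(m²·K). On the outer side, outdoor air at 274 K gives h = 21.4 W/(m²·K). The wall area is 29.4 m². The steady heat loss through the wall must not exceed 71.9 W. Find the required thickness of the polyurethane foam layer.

Thermal resistances in series:
R_inner film = 1/(h_i·A) = 1/(5.06×29.4) = 0.006722 K/W
R_carbon steel = L/(kA) = 0.0042/(40.4×29.4) = 3.536×10^-6 K/W
R_softwood = L/(kA) = 0.185/(0.113×29.4) = 0.05569 K/W
R_outer film = 1/(h_o·A) = 1/(21.4×29.4) = 0.001589 K/W
Sum of the known resistances R_other = 0.064 K/W
Required total resistance R_tot = ΔT/Q_allow = 21/71.9 = 0.2921 K/W
R_polyurethane foam = R_tot − R_other = 0.2281 K/W
L = R·k·A = 0.2281×0.0316×29.4

L ≈ 212 mm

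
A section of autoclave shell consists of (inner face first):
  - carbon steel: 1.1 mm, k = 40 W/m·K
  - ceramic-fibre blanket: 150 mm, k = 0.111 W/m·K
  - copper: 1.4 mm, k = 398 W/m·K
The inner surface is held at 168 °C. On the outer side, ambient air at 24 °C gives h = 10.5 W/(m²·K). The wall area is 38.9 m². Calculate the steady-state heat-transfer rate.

Q ≈ 3870 W

Thermal resistances in series:
R_carbon steel = L/(kA) = 0.0011/(40×38.9) = 7.069×10^-7 K/W
R_ceramic-fibre blanket = L/(kA) = 0.15/(0.111×38.9) = 0.03474 K/W
R_copper = L/(kA) = 0.0014/(398×38.9) = 9.043×10^-8 K/W
R_outer film = 1/(h_o·A) = 1/(10.5×38.9) = 0.002448 K/W
R_total = 0.03719 K/W
Q = ΔT / R_total = 144 / 0.03719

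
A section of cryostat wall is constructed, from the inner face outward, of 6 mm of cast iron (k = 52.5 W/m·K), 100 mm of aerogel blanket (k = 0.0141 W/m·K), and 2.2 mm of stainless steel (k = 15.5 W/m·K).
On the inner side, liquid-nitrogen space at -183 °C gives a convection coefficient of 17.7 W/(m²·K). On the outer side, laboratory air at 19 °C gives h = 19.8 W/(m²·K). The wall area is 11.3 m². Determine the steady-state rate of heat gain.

Treating each layer as a thermal resistance in series:
R_inner film = 1/(h_i·A) = 1/(17.7×11.3) = 0.005 K/W
R_cast iron = L/(kA) = 0.006/(52.5×11.3) = 1.011×10^-5 K/W
R_aerogel blanket = L/(kA) = 0.1/(0.0141×11.3) = 0.6276 K/W
R_stainless steel = L/(kA) = 0.0022/(15.5×11.3) = 1.256×10^-5 K/W
R_outer film = 1/(h_o·A) = 1/(19.8×11.3) = 0.004469 K/W
R_total = 0.6371 K/W
Q = ΔT / R_total = 202 / 0.6371

Q ≈ 317 W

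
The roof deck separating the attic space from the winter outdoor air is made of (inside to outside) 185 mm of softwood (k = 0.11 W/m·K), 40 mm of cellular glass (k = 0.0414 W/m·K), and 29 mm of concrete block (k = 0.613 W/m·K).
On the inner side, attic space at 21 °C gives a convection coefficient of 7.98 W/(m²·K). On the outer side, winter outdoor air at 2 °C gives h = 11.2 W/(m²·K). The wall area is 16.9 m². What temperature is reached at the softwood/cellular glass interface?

Thermal resistances in series:
R_inner film = 1/(h_i·A) = 1/(7.98×16.9) = 0.007415 K/W
R_softwood = L/(kA) = 0.185/(0.11×16.9) = 0.09952 K/W
R_cellular glass = L/(kA) = 0.04/(0.0414×16.9) = 0.05717 K/W
R_concrete block = L/(kA) = 0.029/(0.613×16.9) = 0.002799 K/W
R_outer film = 1/(h_o·A) = 1/(11.2×16.9) = 0.005283 K/W
R_total = 0.1722 K/W;  Q = ΔT/R_total = 19/0.1722 = 110.3 W
T_interface = T_inner − Q·ΣR(inner→interface) = 21 − 110×0.1069

T ≈ 9.2 °C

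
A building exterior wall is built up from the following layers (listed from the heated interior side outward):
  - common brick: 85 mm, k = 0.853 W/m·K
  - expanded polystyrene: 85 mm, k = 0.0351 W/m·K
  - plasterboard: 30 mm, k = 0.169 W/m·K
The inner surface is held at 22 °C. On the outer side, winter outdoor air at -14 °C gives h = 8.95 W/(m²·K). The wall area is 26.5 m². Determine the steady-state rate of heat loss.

Using the resistance-network approach (series):
R_common brick = L/(kA) = 0.085/(0.853×26.5) = 0.00376 K/W
R_expanded polystyrene = L/(kA) = 0.085/(0.0351×26.5) = 0.09138 K/W
R_plasterboard = L/(kA) = 0.03/(0.169×26.5) = 0.006699 K/W
R_outer film = 1/(h_o·A) = 1/(8.95×26.5) = 0.004216 K/W
R_total = 0.1061 K/W
Q = ΔT / R_total = 36 / 0.1061

Q ≈ 339 W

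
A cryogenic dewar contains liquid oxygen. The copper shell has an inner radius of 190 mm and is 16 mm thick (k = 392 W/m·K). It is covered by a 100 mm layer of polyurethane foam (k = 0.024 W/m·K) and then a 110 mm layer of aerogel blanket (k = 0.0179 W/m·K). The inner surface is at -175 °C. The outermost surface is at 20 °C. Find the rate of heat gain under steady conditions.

Q ≈ 21.4 W

Spherical conduction: R = (1/r_in − 1/r_out)/(4πk) per layer; series-sum.
R_copper shell = (1/0.19 − 1/0.206)/(4π×392) = 8.299×10^-5 K/W
R_polyurethane foam = (1/0.206 − 1/0.306)/(4π×0.024) = 5.26 K/W
R_aerogel blanket = (1/0.306 − 1/0.416)/(4π×0.0179) = 3.842 K/W
R_total = 9.102 K/W
Q = ΔT/R_total = 195/9.102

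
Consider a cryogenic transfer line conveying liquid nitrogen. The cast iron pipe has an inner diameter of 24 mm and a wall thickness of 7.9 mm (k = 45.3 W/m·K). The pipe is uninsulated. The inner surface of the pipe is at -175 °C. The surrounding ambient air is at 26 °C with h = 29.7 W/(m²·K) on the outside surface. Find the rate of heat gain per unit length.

For a radial system each layer contributes R = ln(r_out/r_in)/(2πkL); films add R = 1/(hA).
R_cast iron pipe wall = ln(19.9/12)/(2π×45.3×1) = 0.001777 K/W
R_outer film = 1/(h_o·2πr_oL) = 1/(29.7×2π×0.0199×1) = 0.2693 K/W
R_total = 0.2711 K/W
Q = ΔT/R_total = 201/0.2711

q′ ≈ 742 W/m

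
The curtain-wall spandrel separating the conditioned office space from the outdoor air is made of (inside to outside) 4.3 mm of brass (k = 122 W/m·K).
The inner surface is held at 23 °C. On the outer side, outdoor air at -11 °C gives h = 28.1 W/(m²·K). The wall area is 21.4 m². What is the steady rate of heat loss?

Treating each layer as a thermal resistance in series:
R_brass = L/(kA) = 0.0043/(122×21.4) = 1.647×10^-6 K/W
R_outer film = 1/(h_o·A) = 1/(28.1×21.4) = 0.001663 K/W
R_total = 0.001665 K/W
Q = ΔT / R_total = 34 / 0.001665

Q ≈ 20400 W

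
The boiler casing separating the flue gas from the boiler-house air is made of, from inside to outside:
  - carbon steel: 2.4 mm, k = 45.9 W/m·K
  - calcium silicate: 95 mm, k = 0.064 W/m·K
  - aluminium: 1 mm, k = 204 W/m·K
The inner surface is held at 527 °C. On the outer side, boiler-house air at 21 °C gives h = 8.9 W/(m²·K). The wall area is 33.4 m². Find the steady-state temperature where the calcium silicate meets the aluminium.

Model the wall as resistances in series:
R_carbon steel = L/(kA) = 0.0024/(45.9×33.4) = 1.565×10^-6 K/W
R_calcium silicate = L/(kA) = 0.095/(0.064×33.4) = 0.04444 K/W
R_aluminium = L/(kA) = 0.001/(204×33.4) = 1.468×10^-7 K/W
R_outer film = 1/(h_o·A) = 1/(8.9×33.4) = 0.003364 K/W
R_total = 0.04781 K/W;  Q = ΔT/R_total = 506/0.04781 = 10580 W
T_interface = T_inner − Q·ΣR(inner→interface) = 527 − 10600×0.04444

T ≈ 56.6 °C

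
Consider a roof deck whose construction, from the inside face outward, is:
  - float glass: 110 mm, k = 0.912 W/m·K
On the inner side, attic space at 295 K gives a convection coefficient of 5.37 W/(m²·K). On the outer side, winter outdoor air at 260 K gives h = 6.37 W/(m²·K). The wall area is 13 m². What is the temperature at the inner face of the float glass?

Treating each layer as a thermal resistance in series:
R_inner film = 1/(h_i·A) = 1/(5.37×13) = 0.01432 K/W
R_float glass = L/(kA) = 0.11/(0.912×13) = 0.009278 K/W
R_outer film = 1/(h_o·A) = 1/(6.37×13) = 0.01208 K/W
R_total = 0.03568 K/W;  Q = ΔT/R_total = 35/0.03568 = 981 W
T_interface = T_inner − Q·ΣR(inner→interface) = 295 − 981×0.01432

T ≈ 281 K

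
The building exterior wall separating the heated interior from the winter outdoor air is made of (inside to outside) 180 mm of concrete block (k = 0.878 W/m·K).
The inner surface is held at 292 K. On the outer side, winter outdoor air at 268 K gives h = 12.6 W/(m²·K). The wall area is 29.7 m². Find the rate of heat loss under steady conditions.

Q ≈ 2510 W

Series thermal resistances:
R_concrete block = L/(kA) = 0.18/(0.878×29.7) = 0.006903 K/W
R_outer film = 1/(h_o·A) = 1/(12.6×29.7) = 0.002672 K/W
R_total = 0.009575 K/W
Q = ΔT / R_total = 24 / 0.009575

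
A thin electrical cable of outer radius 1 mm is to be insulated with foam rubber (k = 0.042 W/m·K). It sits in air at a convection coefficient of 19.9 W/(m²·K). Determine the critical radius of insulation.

r_cr ≈ 2.11 mm

For a cylinder r_cr = k/h = 0.042/19.9
r_cr = 2.11 mm; since the bare radius (1 mm) is below r_cr, adding a thin layer of insulation will *increase* heat loss.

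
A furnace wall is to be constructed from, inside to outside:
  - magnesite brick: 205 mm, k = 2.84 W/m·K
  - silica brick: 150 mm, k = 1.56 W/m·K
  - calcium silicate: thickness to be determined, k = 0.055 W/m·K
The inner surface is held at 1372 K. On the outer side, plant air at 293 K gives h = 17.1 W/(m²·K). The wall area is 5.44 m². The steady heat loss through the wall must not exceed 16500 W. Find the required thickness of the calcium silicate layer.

Series thermal resistances:
R_magnesite brick = L/(kA) = 0.205/(2.84×5.44) = 0.01327 K/W
R_silica brick = L/(kA) = 0.15/(1.56×5.44) = 0.01768 K/W
R_outer film = 1/(h_o·A) = 1/(17.1×5.44) = 0.01075 K/W
Sum of the known resistances R_other = 0.04169 K/W
Required total resistance R_tot = ΔT/Q_allow = 1079/16500 = 0.06539 K/W
R_calcium silicate = R_tot − R_other = 0.0237 K/W
L = R·k·A = 0.0237×0.055×5.44

L ≈ 7.09 mm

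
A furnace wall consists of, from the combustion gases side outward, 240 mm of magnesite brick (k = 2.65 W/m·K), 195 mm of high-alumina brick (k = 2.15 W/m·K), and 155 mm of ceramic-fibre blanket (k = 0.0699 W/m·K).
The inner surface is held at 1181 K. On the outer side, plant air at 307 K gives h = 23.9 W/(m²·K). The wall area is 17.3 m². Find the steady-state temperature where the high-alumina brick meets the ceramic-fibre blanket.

T ≈ 1120 K

Model the wall as resistances in series:
R_magnesite brick = L/(kA) = 0.24/(2.65×17.3) = 0.005235 K/W
R_high-alumina brick = L/(kA) = 0.195/(2.15×17.3) = 0.005243 K/W
R_ceramic-fibre blanket = L/(kA) = 0.155/(0.0699×17.3) = 0.1282 K/W
R_outer film = 1/(h_o·A) = 1/(23.9×17.3) = 0.002419 K/W
R_total = 0.1411 K/W;  Q = ΔT/R_total = 874/0.1411 = 6195 W
T_interface = T_inner − Q·ΣR(inner→interface) = 1181 − 6200×0.01048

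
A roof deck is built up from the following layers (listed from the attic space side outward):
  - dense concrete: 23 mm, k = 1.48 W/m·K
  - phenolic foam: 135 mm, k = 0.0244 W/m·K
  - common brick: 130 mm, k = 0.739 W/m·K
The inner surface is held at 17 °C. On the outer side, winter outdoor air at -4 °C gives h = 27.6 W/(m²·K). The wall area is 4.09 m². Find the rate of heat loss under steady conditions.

Thermal resistances in series:
R_dense concrete = L/(kA) = 0.023/(1.48×4.09) = 0.0038 K/W
R_phenolic foam = L/(kA) = 0.135/(0.0244×4.09) = 1.353 K/W
R_common brick = L/(kA) = 0.13/(0.739×4.09) = 0.04301 K/W
R_outer film = 1/(h_o·A) = 1/(27.6×4.09) = 0.008859 K/W
R_total = 1.408 K/W
Q = ΔT / R_total = 21 / 1.408

Q ≈ 14.9 W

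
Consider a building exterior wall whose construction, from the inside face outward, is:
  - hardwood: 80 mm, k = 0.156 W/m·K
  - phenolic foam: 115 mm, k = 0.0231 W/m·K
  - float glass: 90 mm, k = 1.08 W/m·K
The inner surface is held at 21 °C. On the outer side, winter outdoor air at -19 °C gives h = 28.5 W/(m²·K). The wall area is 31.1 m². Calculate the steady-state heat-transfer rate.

Q ≈ 222 W

Series thermal resistances:
R_hardwood = L/(kA) = 0.08/(0.156×31.1) = 0.01649 K/W
R_phenolic foam = L/(kA) = 0.115/(0.0231×31.1) = 0.1601 K/W
R_float glass = L/(kA) = 0.09/(1.08×31.1) = 0.00268 K/W
R_outer film = 1/(h_o·A) = 1/(28.5×31.1) = 0.001128 K/W
R_total = 0.1804 K/W
Q = ΔT / R_total = 40 / 0.1804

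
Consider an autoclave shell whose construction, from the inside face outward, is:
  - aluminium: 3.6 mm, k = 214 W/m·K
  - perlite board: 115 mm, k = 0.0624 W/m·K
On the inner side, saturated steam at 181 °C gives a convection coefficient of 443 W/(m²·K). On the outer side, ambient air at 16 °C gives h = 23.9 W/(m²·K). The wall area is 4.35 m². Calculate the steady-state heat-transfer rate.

Treating each layer as a thermal resistance in series:
R_inner film = 1/(h_i·A) = 1/(443×4.35) = 5.189×10^-4 K/W
R_aluminium = L/(kA) = 0.0036/(214×4.35) = 3.867×10^-6 K/W
R_perlite board = L/(kA) = 0.115/(0.0624×4.35) = 0.4237 K/W
R_outer film = 1/(h_o·A) = 1/(23.9×4.35) = 0.009619 K/W
R_total = 0.4338 K/W
Q = ΔT / R_total = 165 / 0.4338

Q ≈ 380 W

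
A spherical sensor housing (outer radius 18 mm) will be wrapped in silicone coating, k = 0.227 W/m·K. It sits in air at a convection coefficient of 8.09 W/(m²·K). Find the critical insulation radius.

r_cr ≈ 56.1 mm

For a sphere r_cr = 2k/h = 2×0.227/8.09
r_cr = 56.1 mm; since the bare radius (18 mm) is below r_cr, adding a thin layer of insulation will *increase* heat loss.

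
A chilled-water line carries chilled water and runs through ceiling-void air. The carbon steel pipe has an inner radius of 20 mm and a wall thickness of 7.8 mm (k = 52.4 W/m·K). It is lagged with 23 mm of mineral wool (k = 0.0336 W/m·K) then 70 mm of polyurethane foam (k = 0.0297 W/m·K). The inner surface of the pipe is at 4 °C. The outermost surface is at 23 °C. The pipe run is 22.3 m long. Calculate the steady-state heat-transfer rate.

Treating each annulus and film as a series resistance:
R_carbon steel pipe wall = ln(27.8/20)/(2π×52.4×22.3) = 4.485×10^-5 K/W
R_mineral wool = ln(50.8/27.8)/(2π×0.0336×22.3) = 0.1281 K/W
R_polyurethane foam = ln(120.8/50.8)/(2π×0.0297×22.3) = 0.2082 K/W
R_total = 0.3363 K/W
Q = ΔT/R_total = 19/0.3363

Q ≈ 56.5 W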